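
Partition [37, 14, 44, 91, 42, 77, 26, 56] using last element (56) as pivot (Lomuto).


Pivot: 56
  37 <= 56: advance i (no swap)
  14 <= 56: advance i (no swap)
  44 <= 56: advance i (no swap)
  42 <= 56: swap -> [37, 14, 44, 42, 91, 77, 26, 56]
  26 <= 56: swap -> [37, 14, 44, 42, 26, 77, 91, 56]
Place pivot at 5: [37, 14, 44, 42, 26, 56, 91, 77]

Partitioned: [37, 14, 44, 42, 26, 56, 91, 77]


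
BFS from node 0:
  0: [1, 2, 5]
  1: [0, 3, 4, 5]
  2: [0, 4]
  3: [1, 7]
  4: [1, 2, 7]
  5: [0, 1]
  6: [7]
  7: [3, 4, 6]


Visit 0, enqueue [1, 2, 5]
Visit 1, enqueue [3, 4]
Visit 2, enqueue []
Visit 5, enqueue []
Visit 3, enqueue [7]
Visit 4, enqueue []
Visit 7, enqueue [6]
Visit 6, enqueue []

BFS order: [0, 1, 2, 5, 3, 4, 7, 6]


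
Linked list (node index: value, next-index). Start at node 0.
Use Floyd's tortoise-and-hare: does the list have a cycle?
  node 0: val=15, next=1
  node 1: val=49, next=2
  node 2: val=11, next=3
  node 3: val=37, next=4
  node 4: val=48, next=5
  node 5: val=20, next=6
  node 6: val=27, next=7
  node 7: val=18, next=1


Floyd's tortoise (slow, +1) and hare (fast, +2):
  init: slow=0, fast=0
  step 1: slow=1, fast=2
  step 2: slow=2, fast=4
  step 3: slow=3, fast=6
  step 4: slow=4, fast=1
  step 5: slow=5, fast=3
  step 6: slow=6, fast=5
  step 7: slow=7, fast=7
  slow == fast at node 7: cycle detected

Cycle: yes


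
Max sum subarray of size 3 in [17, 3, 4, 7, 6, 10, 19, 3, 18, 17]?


[0:3]: 24
[1:4]: 14
[2:5]: 17
[3:6]: 23
[4:7]: 35
[5:8]: 32
[6:9]: 40
[7:10]: 38

Max: 40 at [6:9]


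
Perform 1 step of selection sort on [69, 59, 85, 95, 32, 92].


Initial: [69, 59, 85, 95, 32, 92]
Step 1: min=32 at 4
  Swap: [32, 59, 85, 95, 69, 92]

After 1 step: [32, 59, 85, 95, 69, 92]


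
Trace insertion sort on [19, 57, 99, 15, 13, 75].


Initial: [19, 57, 99, 15, 13, 75]
Insert 57: [19, 57, 99, 15, 13, 75]
Insert 99: [19, 57, 99, 15, 13, 75]
Insert 15: [15, 19, 57, 99, 13, 75]
Insert 13: [13, 15, 19, 57, 99, 75]
Insert 75: [13, 15, 19, 57, 75, 99]

Sorted: [13, 15, 19, 57, 75, 99]


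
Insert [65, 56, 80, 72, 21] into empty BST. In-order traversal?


Insert 65: root
Insert 56: L from 65
Insert 80: R from 65
Insert 72: R from 65 -> L from 80
Insert 21: L from 65 -> L from 56

In-order: [21, 56, 65, 72, 80]


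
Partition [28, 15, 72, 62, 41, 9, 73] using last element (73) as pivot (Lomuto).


Pivot: 73
  28 <= 73: advance i (no swap)
  15 <= 73: advance i (no swap)
  72 <= 73: advance i (no swap)
  62 <= 73: advance i (no swap)
  41 <= 73: advance i (no swap)
  9 <= 73: advance i (no swap)
Place pivot at 6: [28, 15, 72, 62, 41, 9, 73]

Partitioned: [28, 15, 72, 62, 41, 9, 73]


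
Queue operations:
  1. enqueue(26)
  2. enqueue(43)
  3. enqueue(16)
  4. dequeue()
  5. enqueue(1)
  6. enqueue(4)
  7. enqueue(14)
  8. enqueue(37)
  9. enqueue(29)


enqueue(26) -> [26]
enqueue(43) -> [26, 43]
enqueue(16) -> [26, 43, 16]
dequeue()->26, [43, 16]
enqueue(1) -> [43, 16, 1]
enqueue(4) -> [43, 16, 1, 4]
enqueue(14) -> [43, 16, 1, 4, 14]
enqueue(37) -> [43, 16, 1, 4, 14, 37]
enqueue(29) -> [43, 16, 1, 4, 14, 37, 29]

Final queue: [43, 16, 1, 4, 14, 37, 29]


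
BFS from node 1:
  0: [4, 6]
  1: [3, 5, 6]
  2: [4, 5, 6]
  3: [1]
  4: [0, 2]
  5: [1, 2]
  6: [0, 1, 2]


Visit 1, enqueue [3, 5, 6]
Visit 3, enqueue []
Visit 5, enqueue [2]
Visit 6, enqueue [0]
Visit 2, enqueue [4]
Visit 0, enqueue []
Visit 4, enqueue []

BFS order: [1, 3, 5, 6, 2, 0, 4]


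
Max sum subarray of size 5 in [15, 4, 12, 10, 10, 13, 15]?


[0:5]: 51
[1:6]: 49
[2:7]: 60

Max: 60 at [2:7]


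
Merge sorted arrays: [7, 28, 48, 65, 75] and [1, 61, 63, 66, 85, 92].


Take 1 from B
Take 7 from A
Take 28 from A
Take 48 from A
Take 61 from B
Take 63 from B
Take 65 from A
Take 66 from B
Take 75 from A

Merged: [1, 7, 28, 48, 61, 63, 65, 66, 75, 85, 92]


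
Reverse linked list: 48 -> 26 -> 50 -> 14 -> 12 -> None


Step 1: curr=48, set curr.next=prev(None) | reversed so far: 48
Step 2: curr=26, set curr.next=prev(48) | reversed so far: 26 -> 48
Step 3: curr=50, set curr.next=prev(26) | reversed so far: 50 -> 26 -> 48
Step 4: curr=14, set curr.next=prev(50) | reversed so far: 14 -> 50 -> 26 -> 48
Step 5: curr=12, set curr.next=prev(14) | reversed so far: 12 -> 14 -> 50 -> 26 -> 48

12 -> 14 -> 50 -> 26 -> 48 -> None


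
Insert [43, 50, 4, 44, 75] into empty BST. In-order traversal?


Insert 43: root
Insert 50: R from 43
Insert 4: L from 43
Insert 44: R from 43 -> L from 50
Insert 75: R from 43 -> R from 50

In-order: [4, 43, 44, 50, 75]


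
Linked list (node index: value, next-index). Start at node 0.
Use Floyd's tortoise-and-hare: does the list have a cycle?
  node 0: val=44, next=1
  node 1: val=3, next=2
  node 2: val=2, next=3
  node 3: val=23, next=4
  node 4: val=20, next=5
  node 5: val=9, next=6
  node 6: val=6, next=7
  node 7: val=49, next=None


Floyd's tortoise (slow, +1) and hare (fast, +2):
  init: slow=0, fast=0
  step 1: slow=1, fast=2
  step 2: slow=2, fast=4
  step 3: slow=3, fast=6
  step 4: fast 6->7->None, no cycle

Cycle: no


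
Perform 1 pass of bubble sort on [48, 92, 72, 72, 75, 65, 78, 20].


Initial: [48, 92, 72, 72, 75, 65, 78, 20]
Pass 1: [48, 72, 72, 75, 65, 78, 20, 92] (6 swaps)

After 1 pass: [48, 72, 72, 75, 65, 78, 20, 92]


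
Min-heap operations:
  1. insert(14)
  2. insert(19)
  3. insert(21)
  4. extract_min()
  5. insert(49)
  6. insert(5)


insert(14) -> [14]
insert(19) -> [14, 19]
insert(21) -> [14, 19, 21]
extract_min()->14, [19, 21]
insert(49) -> [19, 21, 49]
insert(5) -> [5, 19, 49, 21]

Final heap: [5, 19, 49, 21]


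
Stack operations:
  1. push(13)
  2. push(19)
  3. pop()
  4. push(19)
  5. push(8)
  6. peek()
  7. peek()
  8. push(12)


push(13) -> [13]
push(19) -> [13, 19]
pop()->19, [13]
push(19) -> [13, 19]
push(8) -> [13, 19, 8]
peek()->8
peek()->8
push(12) -> [13, 19, 8, 12]

Final stack: [13, 19, 8, 12]


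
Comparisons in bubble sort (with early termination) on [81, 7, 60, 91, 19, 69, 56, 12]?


Algorithm: bubble sort (with early termination)
Input: [81, 7, 60, 91, 19, 69, 56, 12]
Sorted: [7, 12, 19, 56, 60, 69, 81, 91]

28


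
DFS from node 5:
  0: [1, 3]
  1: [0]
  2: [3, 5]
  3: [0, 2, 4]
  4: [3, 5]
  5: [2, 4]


Visit 5, push [4, 2]
Visit 2, push [3]
Visit 3, push [4, 0]
Visit 0, push [1]
Visit 1, push []
Visit 4, push []

DFS order: [5, 2, 3, 0, 1, 4]


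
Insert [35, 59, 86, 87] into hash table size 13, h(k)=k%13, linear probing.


Insert 35: h=9 -> slot 9
Insert 59: h=7 -> slot 7
Insert 86: h=8 -> slot 8
Insert 87: h=9, 1 probes -> slot 10

Table: [None, None, None, None, None, None, None, 59, 86, 35, 87, None, None]


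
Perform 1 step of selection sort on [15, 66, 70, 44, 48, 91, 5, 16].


Initial: [15, 66, 70, 44, 48, 91, 5, 16]
Step 1: min=5 at 6
  Swap: [5, 66, 70, 44, 48, 91, 15, 16]

After 1 step: [5, 66, 70, 44, 48, 91, 15, 16]


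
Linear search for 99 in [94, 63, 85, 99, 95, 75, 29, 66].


i=0: 94!=99
i=1: 63!=99
i=2: 85!=99
i=3: 99==99 found!

Found at 3, 4 comps


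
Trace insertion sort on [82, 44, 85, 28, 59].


Initial: [82, 44, 85, 28, 59]
Insert 44: [44, 82, 85, 28, 59]
Insert 85: [44, 82, 85, 28, 59]
Insert 28: [28, 44, 82, 85, 59]
Insert 59: [28, 44, 59, 82, 85]

Sorted: [28, 44, 59, 82, 85]


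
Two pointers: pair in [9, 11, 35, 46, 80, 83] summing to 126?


lo=0(9)+hi=5(83)=92
lo=1(11)+hi=5(83)=94
lo=2(35)+hi=5(83)=118
lo=3(46)+hi=5(83)=129
lo=3(46)+hi=4(80)=126

Yes: 46+80=126


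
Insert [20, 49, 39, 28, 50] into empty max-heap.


Insert 20: [20]
Insert 49: [49, 20]
Insert 39: [49, 20, 39]
Insert 28: [49, 28, 39, 20]
Insert 50: [50, 49, 39, 20, 28]

Final heap: [50, 49, 39, 20, 28]


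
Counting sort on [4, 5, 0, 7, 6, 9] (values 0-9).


Input: [4, 5, 0, 7, 6, 9]
Counts: [1, 0, 0, 0, 1, 1, 1, 1, 0, 1]

Sorted: [0, 4, 5, 6, 7, 9]


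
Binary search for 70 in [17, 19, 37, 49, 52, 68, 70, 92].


Step 1: lo=0, hi=7, mid=3, val=49
Step 2: lo=4, hi=7, mid=5, val=68
Step 3: lo=6, hi=7, mid=6, val=70

Found at index 6


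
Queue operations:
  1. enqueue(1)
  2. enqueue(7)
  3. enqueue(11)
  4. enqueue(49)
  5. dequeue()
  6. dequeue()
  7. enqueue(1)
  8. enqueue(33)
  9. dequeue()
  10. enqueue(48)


enqueue(1) -> [1]
enqueue(7) -> [1, 7]
enqueue(11) -> [1, 7, 11]
enqueue(49) -> [1, 7, 11, 49]
dequeue()->1, [7, 11, 49]
dequeue()->7, [11, 49]
enqueue(1) -> [11, 49, 1]
enqueue(33) -> [11, 49, 1, 33]
dequeue()->11, [49, 1, 33]
enqueue(48) -> [49, 1, 33, 48]

Final queue: [49, 1, 33, 48]


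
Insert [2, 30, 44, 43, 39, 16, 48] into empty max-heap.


Insert 2: [2]
Insert 30: [30, 2]
Insert 44: [44, 2, 30]
Insert 43: [44, 43, 30, 2]
Insert 39: [44, 43, 30, 2, 39]
Insert 16: [44, 43, 30, 2, 39, 16]
Insert 48: [48, 43, 44, 2, 39, 16, 30]

Final heap: [48, 43, 44, 2, 39, 16, 30]


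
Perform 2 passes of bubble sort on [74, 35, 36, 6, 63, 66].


Initial: [74, 35, 36, 6, 63, 66]
Pass 1: [35, 36, 6, 63, 66, 74] (5 swaps)
Pass 2: [35, 6, 36, 63, 66, 74] (1 swaps)

After 2 passes: [35, 6, 36, 63, 66, 74]


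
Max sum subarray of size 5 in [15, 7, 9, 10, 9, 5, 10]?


[0:5]: 50
[1:6]: 40
[2:7]: 43

Max: 50 at [0:5]


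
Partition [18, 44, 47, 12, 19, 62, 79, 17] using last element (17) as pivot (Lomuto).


Pivot: 17
  12 <= 17: swap -> [12, 44, 47, 18, 19, 62, 79, 17]
Place pivot at 1: [12, 17, 47, 18, 19, 62, 79, 44]

Partitioned: [12, 17, 47, 18, 19, 62, 79, 44]


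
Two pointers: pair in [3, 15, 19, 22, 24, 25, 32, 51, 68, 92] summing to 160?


lo=0(3)+hi=9(92)=95
lo=1(15)+hi=9(92)=107
lo=2(19)+hi=9(92)=111
lo=3(22)+hi=9(92)=114
lo=4(24)+hi=9(92)=116
lo=5(25)+hi=9(92)=117
lo=6(32)+hi=9(92)=124
lo=7(51)+hi=9(92)=143
lo=8(68)+hi=9(92)=160

Yes: 68+92=160


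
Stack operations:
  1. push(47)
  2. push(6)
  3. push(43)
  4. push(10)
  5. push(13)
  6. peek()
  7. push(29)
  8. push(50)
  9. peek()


push(47) -> [47]
push(6) -> [47, 6]
push(43) -> [47, 6, 43]
push(10) -> [47, 6, 43, 10]
push(13) -> [47, 6, 43, 10, 13]
peek()->13
push(29) -> [47, 6, 43, 10, 13, 29]
push(50) -> [47, 6, 43, 10, 13, 29, 50]
peek()->50

Final stack: [47, 6, 43, 10, 13, 29, 50]


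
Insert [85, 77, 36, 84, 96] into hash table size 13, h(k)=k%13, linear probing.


Insert 85: h=7 -> slot 7
Insert 77: h=12 -> slot 12
Insert 36: h=10 -> slot 10
Insert 84: h=6 -> slot 6
Insert 96: h=5 -> slot 5

Table: [None, None, None, None, None, 96, 84, 85, None, None, 36, None, 77]


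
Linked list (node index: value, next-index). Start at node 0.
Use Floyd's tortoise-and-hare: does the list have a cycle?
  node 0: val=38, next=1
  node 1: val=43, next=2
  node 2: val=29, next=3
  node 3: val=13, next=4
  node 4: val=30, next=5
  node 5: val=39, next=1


Floyd's tortoise (slow, +1) and hare (fast, +2):
  init: slow=0, fast=0
  step 1: slow=1, fast=2
  step 2: slow=2, fast=4
  step 3: slow=3, fast=1
  step 4: slow=4, fast=3
  step 5: slow=5, fast=5
  slow == fast at node 5: cycle detected

Cycle: yes


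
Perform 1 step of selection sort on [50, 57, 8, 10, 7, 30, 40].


Initial: [50, 57, 8, 10, 7, 30, 40]
Step 1: min=7 at 4
  Swap: [7, 57, 8, 10, 50, 30, 40]

After 1 step: [7, 57, 8, 10, 50, 30, 40]


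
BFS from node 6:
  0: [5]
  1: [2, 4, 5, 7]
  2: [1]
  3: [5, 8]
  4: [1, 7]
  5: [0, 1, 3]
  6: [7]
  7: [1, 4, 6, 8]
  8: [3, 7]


Visit 6, enqueue [7]
Visit 7, enqueue [1, 4, 8]
Visit 1, enqueue [2, 5]
Visit 4, enqueue []
Visit 8, enqueue [3]
Visit 2, enqueue []
Visit 5, enqueue [0]
Visit 3, enqueue []
Visit 0, enqueue []

BFS order: [6, 7, 1, 4, 8, 2, 5, 3, 0]


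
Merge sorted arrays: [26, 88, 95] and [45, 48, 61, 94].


Take 26 from A
Take 45 from B
Take 48 from B
Take 61 from B
Take 88 from A
Take 94 from B

Merged: [26, 45, 48, 61, 88, 94, 95]


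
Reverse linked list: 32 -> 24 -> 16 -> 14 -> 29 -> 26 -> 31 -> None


Step 1: curr=32, set curr.next=prev(None) | reversed so far: 32
Step 2: curr=24, set curr.next=prev(32) | reversed so far: 24 -> 32
Step 3: curr=16, set curr.next=prev(24) | reversed so far: 16 -> 24 -> 32
Step 4: curr=14, set curr.next=prev(16) | reversed so far: 14 -> 16 -> 24 -> 32
Step 5: curr=29, set curr.next=prev(14) | reversed so far: 29 -> 14 -> 16 -> 24 -> 32
Step 6: curr=26, set curr.next=prev(29) | reversed so far: 26 -> 29 -> 14 -> 16 -> 24 -> 32
Step 7: curr=31, set curr.next=prev(26) | reversed so far: 31 -> 26 -> 29 -> 14 -> 16 -> 24 -> 32

31 -> 26 -> 29 -> 14 -> 16 -> 24 -> 32 -> None


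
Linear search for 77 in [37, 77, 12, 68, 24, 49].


i=0: 37!=77
i=1: 77==77 found!

Found at 1, 2 comps


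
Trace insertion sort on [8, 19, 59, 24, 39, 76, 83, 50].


Initial: [8, 19, 59, 24, 39, 76, 83, 50]
Insert 19: [8, 19, 59, 24, 39, 76, 83, 50]
Insert 59: [8, 19, 59, 24, 39, 76, 83, 50]
Insert 24: [8, 19, 24, 59, 39, 76, 83, 50]
Insert 39: [8, 19, 24, 39, 59, 76, 83, 50]
Insert 76: [8, 19, 24, 39, 59, 76, 83, 50]
Insert 83: [8, 19, 24, 39, 59, 76, 83, 50]
Insert 50: [8, 19, 24, 39, 50, 59, 76, 83]

Sorted: [8, 19, 24, 39, 50, 59, 76, 83]


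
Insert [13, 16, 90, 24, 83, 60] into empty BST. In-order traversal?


Insert 13: root
Insert 16: R from 13
Insert 90: R from 13 -> R from 16
Insert 24: R from 13 -> R from 16 -> L from 90
Insert 83: R from 13 -> R from 16 -> L from 90 -> R from 24
Insert 60: R from 13 -> R from 16 -> L from 90 -> R from 24 -> L from 83

In-order: [13, 16, 24, 60, 83, 90]


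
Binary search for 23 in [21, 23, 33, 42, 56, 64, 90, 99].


Step 1: lo=0, hi=7, mid=3, val=42
Step 2: lo=0, hi=2, mid=1, val=23

Found at index 1


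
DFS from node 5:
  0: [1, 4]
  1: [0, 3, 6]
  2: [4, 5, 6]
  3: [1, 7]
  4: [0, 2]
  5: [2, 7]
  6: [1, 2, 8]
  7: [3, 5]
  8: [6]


Visit 5, push [7, 2]
Visit 2, push [6, 4]
Visit 4, push [0]
Visit 0, push [1]
Visit 1, push [6, 3]
Visit 3, push [7]
Visit 7, push []
Visit 6, push [8]
Visit 8, push []

DFS order: [5, 2, 4, 0, 1, 3, 7, 6, 8]


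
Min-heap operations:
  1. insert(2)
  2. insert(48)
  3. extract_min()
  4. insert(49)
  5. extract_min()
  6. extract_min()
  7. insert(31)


insert(2) -> [2]
insert(48) -> [2, 48]
extract_min()->2, [48]
insert(49) -> [48, 49]
extract_min()->48, [49]
extract_min()->49, []
insert(31) -> [31]

Final heap: [31]


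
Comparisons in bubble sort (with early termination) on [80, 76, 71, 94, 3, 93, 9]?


Algorithm: bubble sort (with early termination)
Input: [80, 76, 71, 94, 3, 93, 9]
Sorted: [3, 9, 71, 76, 80, 93, 94]

21


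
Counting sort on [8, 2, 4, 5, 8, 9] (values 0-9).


Input: [8, 2, 4, 5, 8, 9]
Counts: [0, 0, 1, 0, 1, 1, 0, 0, 2, 1]

Sorted: [2, 4, 5, 8, 8, 9]


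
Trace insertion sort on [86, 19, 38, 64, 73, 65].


Initial: [86, 19, 38, 64, 73, 65]
Insert 19: [19, 86, 38, 64, 73, 65]
Insert 38: [19, 38, 86, 64, 73, 65]
Insert 64: [19, 38, 64, 86, 73, 65]
Insert 73: [19, 38, 64, 73, 86, 65]
Insert 65: [19, 38, 64, 65, 73, 86]

Sorted: [19, 38, 64, 65, 73, 86]


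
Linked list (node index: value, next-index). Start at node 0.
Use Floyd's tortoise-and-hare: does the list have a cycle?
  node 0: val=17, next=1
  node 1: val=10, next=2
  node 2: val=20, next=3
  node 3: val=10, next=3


Floyd's tortoise (slow, +1) and hare (fast, +2):
  init: slow=0, fast=0
  step 1: slow=1, fast=2
  step 2: slow=2, fast=3
  step 3: slow=3, fast=3
  slow == fast at node 3: cycle detected

Cycle: yes


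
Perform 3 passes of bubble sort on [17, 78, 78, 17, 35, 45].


Initial: [17, 78, 78, 17, 35, 45]
Pass 1: [17, 78, 17, 35, 45, 78] (3 swaps)
Pass 2: [17, 17, 35, 45, 78, 78] (3 swaps)
Pass 3: [17, 17, 35, 45, 78, 78] (0 swaps)

After 3 passes: [17, 17, 35, 45, 78, 78]


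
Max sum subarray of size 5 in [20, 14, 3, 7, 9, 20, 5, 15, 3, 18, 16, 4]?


[0:5]: 53
[1:6]: 53
[2:7]: 44
[3:8]: 56
[4:9]: 52
[5:10]: 61
[6:11]: 57
[7:12]: 56

Max: 61 at [5:10]


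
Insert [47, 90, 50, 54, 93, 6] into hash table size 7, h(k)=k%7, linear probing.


Insert 47: h=5 -> slot 5
Insert 90: h=6 -> slot 6
Insert 50: h=1 -> slot 1
Insert 54: h=5, 2 probes -> slot 0
Insert 93: h=2 -> slot 2
Insert 6: h=6, 4 probes -> slot 3

Table: [54, 50, 93, 6, None, 47, 90]


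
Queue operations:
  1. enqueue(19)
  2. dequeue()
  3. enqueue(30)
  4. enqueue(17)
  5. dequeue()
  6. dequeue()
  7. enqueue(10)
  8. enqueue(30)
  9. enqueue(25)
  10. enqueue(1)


enqueue(19) -> [19]
dequeue()->19, []
enqueue(30) -> [30]
enqueue(17) -> [30, 17]
dequeue()->30, [17]
dequeue()->17, []
enqueue(10) -> [10]
enqueue(30) -> [10, 30]
enqueue(25) -> [10, 30, 25]
enqueue(1) -> [10, 30, 25, 1]

Final queue: [10, 30, 25, 1]


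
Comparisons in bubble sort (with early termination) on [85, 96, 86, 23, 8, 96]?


Algorithm: bubble sort (with early termination)
Input: [85, 96, 86, 23, 8, 96]
Sorted: [8, 23, 85, 86, 96, 96]

15


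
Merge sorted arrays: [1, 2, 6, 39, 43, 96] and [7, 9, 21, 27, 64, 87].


Take 1 from A
Take 2 from A
Take 6 from A
Take 7 from B
Take 9 from B
Take 21 from B
Take 27 from B
Take 39 from A
Take 43 from A
Take 64 from B
Take 87 from B

Merged: [1, 2, 6, 7, 9, 21, 27, 39, 43, 64, 87, 96]


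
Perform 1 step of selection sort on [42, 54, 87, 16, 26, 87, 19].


Initial: [42, 54, 87, 16, 26, 87, 19]
Step 1: min=16 at 3
  Swap: [16, 54, 87, 42, 26, 87, 19]

After 1 step: [16, 54, 87, 42, 26, 87, 19]


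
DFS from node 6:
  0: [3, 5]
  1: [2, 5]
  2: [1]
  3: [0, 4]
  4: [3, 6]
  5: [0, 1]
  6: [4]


Visit 6, push [4]
Visit 4, push [3]
Visit 3, push [0]
Visit 0, push [5]
Visit 5, push [1]
Visit 1, push [2]
Visit 2, push []

DFS order: [6, 4, 3, 0, 5, 1, 2]


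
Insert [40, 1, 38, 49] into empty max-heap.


Insert 40: [40]
Insert 1: [40, 1]
Insert 38: [40, 1, 38]
Insert 49: [49, 40, 38, 1]

Final heap: [49, 40, 38, 1]


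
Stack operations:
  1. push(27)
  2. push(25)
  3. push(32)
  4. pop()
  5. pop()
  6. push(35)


push(27) -> [27]
push(25) -> [27, 25]
push(32) -> [27, 25, 32]
pop()->32, [27, 25]
pop()->25, [27]
push(35) -> [27, 35]

Final stack: [27, 35]


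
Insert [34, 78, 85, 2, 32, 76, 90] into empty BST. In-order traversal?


Insert 34: root
Insert 78: R from 34
Insert 85: R from 34 -> R from 78
Insert 2: L from 34
Insert 32: L from 34 -> R from 2
Insert 76: R from 34 -> L from 78
Insert 90: R from 34 -> R from 78 -> R from 85

In-order: [2, 32, 34, 76, 78, 85, 90]


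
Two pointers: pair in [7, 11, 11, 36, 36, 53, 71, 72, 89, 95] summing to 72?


lo=0(7)+hi=9(95)=102
lo=0(7)+hi=8(89)=96
lo=0(7)+hi=7(72)=79
lo=0(7)+hi=6(71)=78
lo=0(7)+hi=5(53)=60
lo=1(11)+hi=5(53)=64
lo=2(11)+hi=5(53)=64
lo=3(36)+hi=5(53)=89
lo=3(36)+hi=4(36)=72

Yes: 36+36=72


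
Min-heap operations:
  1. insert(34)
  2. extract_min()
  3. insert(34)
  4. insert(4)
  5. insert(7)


insert(34) -> [34]
extract_min()->34, []
insert(34) -> [34]
insert(4) -> [4, 34]
insert(7) -> [4, 34, 7]

Final heap: [4, 34, 7]


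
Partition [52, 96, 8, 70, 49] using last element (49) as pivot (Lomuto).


Pivot: 49
  8 <= 49: swap -> [8, 96, 52, 70, 49]
Place pivot at 1: [8, 49, 52, 70, 96]

Partitioned: [8, 49, 52, 70, 96]


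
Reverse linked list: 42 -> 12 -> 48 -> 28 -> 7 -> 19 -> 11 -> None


Step 1: curr=42, set curr.next=prev(None) | reversed so far: 42
Step 2: curr=12, set curr.next=prev(42) | reversed so far: 12 -> 42
Step 3: curr=48, set curr.next=prev(12) | reversed so far: 48 -> 12 -> 42
Step 4: curr=28, set curr.next=prev(48) | reversed so far: 28 -> 48 -> 12 -> 42
Step 5: curr=7, set curr.next=prev(28) | reversed so far: 7 -> 28 -> 48 -> 12 -> 42
Step 6: curr=19, set curr.next=prev(7) | reversed so far: 19 -> 7 -> 28 -> 48 -> 12 -> 42
Step 7: curr=11, set curr.next=prev(19) | reversed so far: 11 -> 19 -> 7 -> 28 -> 48 -> 12 -> 42

11 -> 19 -> 7 -> 28 -> 48 -> 12 -> 42 -> None


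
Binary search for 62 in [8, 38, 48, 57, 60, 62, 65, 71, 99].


Step 1: lo=0, hi=8, mid=4, val=60
Step 2: lo=5, hi=8, mid=6, val=65
Step 3: lo=5, hi=5, mid=5, val=62

Found at index 5


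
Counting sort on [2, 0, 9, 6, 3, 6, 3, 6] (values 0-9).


Input: [2, 0, 9, 6, 3, 6, 3, 6]
Counts: [1, 0, 1, 2, 0, 0, 3, 0, 0, 1]

Sorted: [0, 2, 3, 3, 6, 6, 6, 9]


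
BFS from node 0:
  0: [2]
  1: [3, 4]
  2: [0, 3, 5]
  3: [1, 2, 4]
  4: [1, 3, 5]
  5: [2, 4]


Visit 0, enqueue [2]
Visit 2, enqueue [3, 5]
Visit 3, enqueue [1, 4]
Visit 5, enqueue []
Visit 1, enqueue []
Visit 4, enqueue []

BFS order: [0, 2, 3, 5, 1, 4]


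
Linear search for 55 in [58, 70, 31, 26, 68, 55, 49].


i=0: 58!=55
i=1: 70!=55
i=2: 31!=55
i=3: 26!=55
i=4: 68!=55
i=5: 55==55 found!

Found at 5, 6 comps


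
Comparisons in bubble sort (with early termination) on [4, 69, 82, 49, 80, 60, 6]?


Algorithm: bubble sort (with early termination)
Input: [4, 69, 82, 49, 80, 60, 6]
Sorted: [4, 6, 49, 60, 69, 80, 82]

21


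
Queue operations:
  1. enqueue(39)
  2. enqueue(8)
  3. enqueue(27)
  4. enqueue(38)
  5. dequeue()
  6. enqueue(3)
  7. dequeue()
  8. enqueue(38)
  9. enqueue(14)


enqueue(39) -> [39]
enqueue(8) -> [39, 8]
enqueue(27) -> [39, 8, 27]
enqueue(38) -> [39, 8, 27, 38]
dequeue()->39, [8, 27, 38]
enqueue(3) -> [8, 27, 38, 3]
dequeue()->8, [27, 38, 3]
enqueue(38) -> [27, 38, 3, 38]
enqueue(14) -> [27, 38, 3, 38, 14]

Final queue: [27, 38, 3, 38, 14]


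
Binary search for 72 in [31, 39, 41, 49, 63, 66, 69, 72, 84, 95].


Step 1: lo=0, hi=9, mid=4, val=63
Step 2: lo=5, hi=9, mid=7, val=72

Found at index 7


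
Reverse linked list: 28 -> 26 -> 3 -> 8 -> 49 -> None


Step 1: curr=28, set curr.next=prev(None) | reversed so far: 28
Step 2: curr=26, set curr.next=prev(28) | reversed so far: 26 -> 28
Step 3: curr=3, set curr.next=prev(26) | reversed so far: 3 -> 26 -> 28
Step 4: curr=8, set curr.next=prev(3) | reversed so far: 8 -> 3 -> 26 -> 28
Step 5: curr=49, set curr.next=prev(8) | reversed so far: 49 -> 8 -> 3 -> 26 -> 28

49 -> 8 -> 3 -> 26 -> 28 -> None


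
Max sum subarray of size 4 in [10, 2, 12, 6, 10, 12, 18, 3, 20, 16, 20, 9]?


[0:4]: 30
[1:5]: 30
[2:6]: 40
[3:7]: 46
[4:8]: 43
[5:9]: 53
[6:10]: 57
[7:11]: 59
[8:12]: 65

Max: 65 at [8:12]


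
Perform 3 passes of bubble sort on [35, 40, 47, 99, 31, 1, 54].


Initial: [35, 40, 47, 99, 31, 1, 54]
Pass 1: [35, 40, 47, 31, 1, 54, 99] (3 swaps)
Pass 2: [35, 40, 31, 1, 47, 54, 99] (2 swaps)
Pass 3: [35, 31, 1, 40, 47, 54, 99] (2 swaps)

After 3 passes: [35, 31, 1, 40, 47, 54, 99]


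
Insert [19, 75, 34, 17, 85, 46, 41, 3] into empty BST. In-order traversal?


Insert 19: root
Insert 75: R from 19
Insert 34: R from 19 -> L from 75
Insert 17: L from 19
Insert 85: R from 19 -> R from 75
Insert 46: R from 19 -> L from 75 -> R from 34
Insert 41: R from 19 -> L from 75 -> R from 34 -> L from 46
Insert 3: L from 19 -> L from 17

In-order: [3, 17, 19, 34, 41, 46, 75, 85]


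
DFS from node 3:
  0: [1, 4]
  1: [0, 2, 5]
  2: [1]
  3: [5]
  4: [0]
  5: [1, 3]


Visit 3, push [5]
Visit 5, push [1]
Visit 1, push [2, 0]
Visit 0, push [4]
Visit 4, push []
Visit 2, push []

DFS order: [3, 5, 1, 0, 4, 2]


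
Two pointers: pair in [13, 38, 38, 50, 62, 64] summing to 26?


lo=0(13)+hi=5(64)=77
lo=0(13)+hi=4(62)=75
lo=0(13)+hi=3(50)=63
lo=0(13)+hi=2(38)=51
lo=0(13)+hi=1(38)=51

No pair found


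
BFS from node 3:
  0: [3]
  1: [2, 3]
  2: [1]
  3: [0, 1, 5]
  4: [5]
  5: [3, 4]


Visit 3, enqueue [0, 1, 5]
Visit 0, enqueue []
Visit 1, enqueue [2]
Visit 5, enqueue [4]
Visit 2, enqueue []
Visit 4, enqueue []

BFS order: [3, 0, 1, 5, 2, 4]


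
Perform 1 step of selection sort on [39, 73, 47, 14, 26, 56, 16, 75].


Initial: [39, 73, 47, 14, 26, 56, 16, 75]
Step 1: min=14 at 3
  Swap: [14, 73, 47, 39, 26, 56, 16, 75]

After 1 step: [14, 73, 47, 39, 26, 56, 16, 75]


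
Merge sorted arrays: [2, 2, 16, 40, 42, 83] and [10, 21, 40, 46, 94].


Take 2 from A
Take 2 from A
Take 10 from B
Take 16 from A
Take 21 from B
Take 40 from A
Take 40 from B
Take 42 from A
Take 46 from B
Take 83 from A

Merged: [2, 2, 10, 16, 21, 40, 40, 42, 46, 83, 94]


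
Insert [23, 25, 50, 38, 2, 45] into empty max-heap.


Insert 23: [23]
Insert 25: [25, 23]
Insert 50: [50, 23, 25]
Insert 38: [50, 38, 25, 23]
Insert 2: [50, 38, 25, 23, 2]
Insert 45: [50, 38, 45, 23, 2, 25]

Final heap: [50, 38, 45, 23, 2, 25]


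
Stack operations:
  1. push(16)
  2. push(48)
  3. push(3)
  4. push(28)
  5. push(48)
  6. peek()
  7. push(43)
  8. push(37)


push(16) -> [16]
push(48) -> [16, 48]
push(3) -> [16, 48, 3]
push(28) -> [16, 48, 3, 28]
push(48) -> [16, 48, 3, 28, 48]
peek()->48
push(43) -> [16, 48, 3, 28, 48, 43]
push(37) -> [16, 48, 3, 28, 48, 43, 37]

Final stack: [16, 48, 3, 28, 48, 43, 37]


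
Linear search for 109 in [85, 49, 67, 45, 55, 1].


i=0: 85!=109
i=1: 49!=109
i=2: 67!=109
i=3: 45!=109
i=4: 55!=109
i=5: 1!=109

Not found, 6 comps


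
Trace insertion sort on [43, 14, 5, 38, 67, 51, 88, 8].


Initial: [43, 14, 5, 38, 67, 51, 88, 8]
Insert 14: [14, 43, 5, 38, 67, 51, 88, 8]
Insert 5: [5, 14, 43, 38, 67, 51, 88, 8]
Insert 38: [5, 14, 38, 43, 67, 51, 88, 8]
Insert 67: [5, 14, 38, 43, 67, 51, 88, 8]
Insert 51: [5, 14, 38, 43, 51, 67, 88, 8]
Insert 88: [5, 14, 38, 43, 51, 67, 88, 8]
Insert 8: [5, 8, 14, 38, 43, 51, 67, 88]

Sorted: [5, 8, 14, 38, 43, 51, 67, 88]


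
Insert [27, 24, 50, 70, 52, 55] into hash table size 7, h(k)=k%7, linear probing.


Insert 27: h=6 -> slot 6
Insert 24: h=3 -> slot 3
Insert 50: h=1 -> slot 1
Insert 70: h=0 -> slot 0
Insert 52: h=3, 1 probes -> slot 4
Insert 55: h=6, 3 probes -> slot 2

Table: [70, 50, 55, 24, 52, None, 27]


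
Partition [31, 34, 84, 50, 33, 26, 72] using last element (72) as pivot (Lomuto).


Pivot: 72
  31 <= 72: advance i (no swap)
  34 <= 72: advance i (no swap)
  50 <= 72: swap -> [31, 34, 50, 84, 33, 26, 72]
  33 <= 72: swap -> [31, 34, 50, 33, 84, 26, 72]
  26 <= 72: swap -> [31, 34, 50, 33, 26, 84, 72]
Place pivot at 5: [31, 34, 50, 33, 26, 72, 84]

Partitioned: [31, 34, 50, 33, 26, 72, 84]


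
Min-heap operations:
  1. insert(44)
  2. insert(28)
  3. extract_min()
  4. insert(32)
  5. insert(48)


insert(44) -> [44]
insert(28) -> [28, 44]
extract_min()->28, [44]
insert(32) -> [32, 44]
insert(48) -> [32, 44, 48]

Final heap: [32, 44, 48]


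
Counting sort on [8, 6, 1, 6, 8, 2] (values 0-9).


Input: [8, 6, 1, 6, 8, 2]
Counts: [0, 1, 1, 0, 0, 0, 2, 0, 2, 0]

Sorted: [1, 2, 6, 6, 8, 8]


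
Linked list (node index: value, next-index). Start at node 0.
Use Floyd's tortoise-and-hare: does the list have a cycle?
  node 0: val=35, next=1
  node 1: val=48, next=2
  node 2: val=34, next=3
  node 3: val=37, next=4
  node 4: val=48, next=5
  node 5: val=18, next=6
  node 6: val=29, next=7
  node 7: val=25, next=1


Floyd's tortoise (slow, +1) and hare (fast, +2):
  init: slow=0, fast=0
  step 1: slow=1, fast=2
  step 2: slow=2, fast=4
  step 3: slow=3, fast=6
  step 4: slow=4, fast=1
  step 5: slow=5, fast=3
  step 6: slow=6, fast=5
  step 7: slow=7, fast=7
  slow == fast at node 7: cycle detected

Cycle: yes


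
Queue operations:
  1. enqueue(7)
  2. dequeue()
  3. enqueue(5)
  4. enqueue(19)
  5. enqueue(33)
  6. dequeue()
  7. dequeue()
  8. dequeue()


enqueue(7) -> [7]
dequeue()->7, []
enqueue(5) -> [5]
enqueue(19) -> [5, 19]
enqueue(33) -> [5, 19, 33]
dequeue()->5, [19, 33]
dequeue()->19, [33]
dequeue()->33, []

Final queue: []


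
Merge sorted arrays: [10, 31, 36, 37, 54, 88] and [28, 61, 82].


Take 10 from A
Take 28 from B
Take 31 from A
Take 36 from A
Take 37 from A
Take 54 from A
Take 61 from B
Take 82 from B

Merged: [10, 28, 31, 36, 37, 54, 61, 82, 88]


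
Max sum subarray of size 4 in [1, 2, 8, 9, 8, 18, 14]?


[0:4]: 20
[1:5]: 27
[2:6]: 43
[3:7]: 49

Max: 49 at [3:7]


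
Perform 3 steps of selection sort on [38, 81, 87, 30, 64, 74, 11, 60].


Initial: [38, 81, 87, 30, 64, 74, 11, 60]
Step 1: min=11 at 6
  Swap: [11, 81, 87, 30, 64, 74, 38, 60]
Step 2: min=30 at 3
  Swap: [11, 30, 87, 81, 64, 74, 38, 60]
Step 3: min=38 at 6
  Swap: [11, 30, 38, 81, 64, 74, 87, 60]

After 3 steps: [11, 30, 38, 81, 64, 74, 87, 60]


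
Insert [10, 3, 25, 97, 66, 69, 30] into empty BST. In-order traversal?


Insert 10: root
Insert 3: L from 10
Insert 25: R from 10
Insert 97: R from 10 -> R from 25
Insert 66: R from 10 -> R from 25 -> L from 97
Insert 69: R from 10 -> R from 25 -> L from 97 -> R from 66
Insert 30: R from 10 -> R from 25 -> L from 97 -> L from 66

In-order: [3, 10, 25, 30, 66, 69, 97]


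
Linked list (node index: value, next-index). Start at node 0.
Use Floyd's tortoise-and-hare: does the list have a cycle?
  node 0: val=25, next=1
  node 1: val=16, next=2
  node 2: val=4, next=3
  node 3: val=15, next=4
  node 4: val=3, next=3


Floyd's tortoise (slow, +1) and hare (fast, +2):
  init: slow=0, fast=0
  step 1: slow=1, fast=2
  step 2: slow=2, fast=4
  step 3: slow=3, fast=4
  step 4: slow=4, fast=4
  slow == fast at node 4: cycle detected

Cycle: yes


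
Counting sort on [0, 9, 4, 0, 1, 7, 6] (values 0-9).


Input: [0, 9, 4, 0, 1, 7, 6]
Counts: [2, 1, 0, 0, 1, 0, 1, 1, 0, 1]

Sorted: [0, 0, 1, 4, 6, 7, 9]


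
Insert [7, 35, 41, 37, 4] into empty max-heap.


Insert 7: [7]
Insert 35: [35, 7]
Insert 41: [41, 7, 35]
Insert 37: [41, 37, 35, 7]
Insert 4: [41, 37, 35, 7, 4]

Final heap: [41, 37, 35, 7, 4]


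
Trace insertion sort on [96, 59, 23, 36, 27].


Initial: [96, 59, 23, 36, 27]
Insert 59: [59, 96, 23, 36, 27]
Insert 23: [23, 59, 96, 36, 27]
Insert 36: [23, 36, 59, 96, 27]
Insert 27: [23, 27, 36, 59, 96]

Sorted: [23, 27, 36, 59, 96]


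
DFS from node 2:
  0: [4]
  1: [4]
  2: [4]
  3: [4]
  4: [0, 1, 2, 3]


Visit 2, push [4]
Visit 4, push [3, 1, 0]
Visit 0, push []
Visit 1, push []
Visit 3, push []

DFS order: [2, 4, 0, 1, 3]


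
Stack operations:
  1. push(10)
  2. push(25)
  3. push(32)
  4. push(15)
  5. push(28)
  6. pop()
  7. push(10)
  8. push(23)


push(10) -> [10]
push(25) -> [10, 25]
push(32) -> [10, 25, 32]
push(15) -> [10, 25, 32, 15]
push(28) -> [10, 25, 32, 15, 28]
pop()->28, [10, 25, 32, 15]
push(10) -> [10, 25, 32, 15, 10]
push(23) -> [10, 25, 32, 15, 10, 23]

Final stack: [10, 25, 32, 15, 10, 23]


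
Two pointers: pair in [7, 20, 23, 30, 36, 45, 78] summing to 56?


lo=0(7)+hi=6(78)=85
lo=0(7)+hi=5(45)=52
lo=1(20)+hi=5(45)=65
lo=1(20)+hi=4(36)=56

Yes: 20+36=56


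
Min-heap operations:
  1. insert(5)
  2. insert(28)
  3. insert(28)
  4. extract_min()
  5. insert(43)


insert(5) -> [5]
insert(28) -> [5, 28]
insert(28) -> [5, 28, 28]
extract_min()->5, [28, 28]
insert(43) -> [28, 28, 43]

Final heap: [28, 28, 43]


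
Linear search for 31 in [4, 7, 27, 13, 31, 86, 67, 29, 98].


i=0: 4!=31
i=1: 7!=31
i=2: 27!=31
i=3: 13!=31
i=4: 31==31 found!

Found at 4, 5 comps


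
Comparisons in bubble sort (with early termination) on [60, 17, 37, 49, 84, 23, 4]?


Algorithm: bubble sort (with early termination)
Input: [60, 17, 37, 49, 84, 23, 4]
Sorted: [4, 17, 23, 37, 49, 60, 84]

21


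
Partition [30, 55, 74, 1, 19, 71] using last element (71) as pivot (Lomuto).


Pivot: 71
  30 <= 71: advance i (no swap)
  55 <= 71: advance i (no swap)
  1 <= 71: swap -> [30, 55, 1, 74, 19, 71]
  19 <= 71: swap -> [30, 55, 1, 19, 74, 71]
Place pivot at 4: [30, 55, 1, 19, 71, 74]

Partitioned: [30, 55, 1, 19, 71, 74]


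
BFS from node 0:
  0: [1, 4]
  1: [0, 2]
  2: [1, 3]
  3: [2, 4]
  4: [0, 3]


Visit 0, enqueue [1, 4]
Visit 1, enqueue [2]
Visit 4, enqueue [3]
Visit 2, enqueue []
Visit 3, enqueue []

BFS order: [0, 1, 4, 2, 3]


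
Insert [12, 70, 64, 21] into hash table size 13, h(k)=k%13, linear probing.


Insert 12: h=12 -> slot 12
Insert 70: h=5 -> slot 5
Insert 64: h=12, 1 probes -> slot 0
Insert 21: h=8 -> slot 8

Table: [64, None, None, None, None, 70, None, None, 21, None, None, None, 12]


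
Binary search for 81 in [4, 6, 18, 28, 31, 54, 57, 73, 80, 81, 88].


Step 1: lo=0, hi=10, mid=5, val=54
Step 2: lo=6, hi=10, mid=8, val=80
Step 3: lo=9, hi=10, mid=9, val=81

Found at index 9


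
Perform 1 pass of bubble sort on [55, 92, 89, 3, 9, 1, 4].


Initial: [55, 92, 89, 3, 9, 1, 4]
Pass 1: [55, 89, 3, 9, 1, 4, 92] (5 swaps)

After 1 pass: [55, 89, 3, 9, 1, 4, 92]


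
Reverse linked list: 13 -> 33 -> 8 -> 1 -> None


Step 1: curr=13, set curr.next=prev(None) | reversed so far: 13
Step 2: curr=33, set curr.next=prev(13) | reversed so far: 33 -> 13
Step 3: curr=8, set curr.next=prev(33) | reversed so far: 8 -> 33 -> 13
Step 4: curr=1, set curr.next=prev(8) | reversed so far: 1 -> 8 -> 33 -> 13

1 -> 8 -> 33 -> 13 -> None


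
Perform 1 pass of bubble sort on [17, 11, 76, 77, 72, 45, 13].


Initial: [17, 11, 76, 77, 72, 45, 13]
Pass 1: [11, 17, 76, 72, 45, 13, 77] (4 swaps)

After 1 pass: [11, 17, 76, 72, 45, 13, 77]


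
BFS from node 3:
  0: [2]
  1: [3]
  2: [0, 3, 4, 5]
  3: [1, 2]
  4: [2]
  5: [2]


Visit 3, enqueue [1, 2]
Visit 1, enqueue []
Visit 2, enqueue [0, 4, 5]
Visit 0, enqueue []
Visit 4, enqueue []
Visit 5, enqueue []

BFS order: [3, 1, 2, 0, 4, 5]


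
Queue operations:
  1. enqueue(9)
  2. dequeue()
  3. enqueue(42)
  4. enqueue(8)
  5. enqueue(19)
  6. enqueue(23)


enqueue(9) -> [9]
dequeue()->9, []
enqueue(42) -> [42]
enqueue(8) -> [42, 8]
enqueue(19) -> [42, 8, 19]
enqueue(23) -> [42, 8, 19, 23]

Final queue: [42, 8, 19, 23]


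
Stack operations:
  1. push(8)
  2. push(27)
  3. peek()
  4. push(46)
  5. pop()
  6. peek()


push(8) -> [8]
push(27) -> [8, 27]
peek()->27
push(46) -> [8, 27, 46]
pop()->46, [8, 27]
peek()->27

Final stack: [8, 27]


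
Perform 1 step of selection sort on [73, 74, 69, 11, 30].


Initial: [73, 74, 69, 11, 30]
Step 1: min=11 at 3
  Swap: [11, 74, 69, 73, 30]

After 1 step: [11, 74, 69, 73, 30]


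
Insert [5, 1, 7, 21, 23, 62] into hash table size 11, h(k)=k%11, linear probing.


Insert 5: h=5 -> slot 5
Insert 1: h=1 -> slot 1
Insert 7: h=7 -> slot 7
Insert 21: h=10 -> slot 10
Insert 23: h=1, 1 probes -> slot 2
Insert 62: h=7, 1 probes -> slot 8

Table: [None, 1, 23, None, None, 5, None, 7, 62, None, 21]


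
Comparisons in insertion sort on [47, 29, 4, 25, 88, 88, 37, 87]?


Algorithm: insertion sort
Input: [47, 29, 4, 25, 88, 88, 37, 87]
Sorted: [4, 25, 29, 37, 47, 87, 88, 88]

15


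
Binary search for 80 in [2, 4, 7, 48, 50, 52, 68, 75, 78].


Step 1: lo=0, hi=8, mid=4, val=50
Step 2: lo=5, hi=8, mid=6, val=68
Step 3: lo=7, hi=8, mid=7, val=75
Step 4: lo=8, hi=8, mid=8, val=78

Not found


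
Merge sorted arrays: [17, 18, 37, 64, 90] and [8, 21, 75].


Take 8 from B
Take 17 from A
Take 18 from A
Take 21 from B
Take 37 from A
Take 64 from A
Take 75 from B

Merged: [8, 17, 18, 21, 37, 64, 75, 90]


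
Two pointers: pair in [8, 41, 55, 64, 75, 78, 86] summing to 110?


lo=0(8)+hi=6(86)=94
lo=1(41)+hi=6(86)=127
lo=1(41)+hi=5(78)=119
lo=1(41)+hi=4(75)=116
lo=1(41)+hi=3(64)=105
lo=2(55)+hi=3(64)=119

No pair found


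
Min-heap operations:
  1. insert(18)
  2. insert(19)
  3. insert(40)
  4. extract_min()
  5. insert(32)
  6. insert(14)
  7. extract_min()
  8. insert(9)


insert(18) -> [18]
insert(19) -> [18, 19]
insert(40) -> [18, 19, 40]
extract_min()->18, [19, 40]
insert(32) -> [19, 40, 32]
insert(14) -> [14, 19, 32, 40]
extract_min()->14, [19, 40, 32]
insert(9) -> [9, 19, 32, 40]

Final heap: [9, 19, 32, 40]


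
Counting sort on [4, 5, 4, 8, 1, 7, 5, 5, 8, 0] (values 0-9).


Input: [4, 5, 4, 8, 1, 7, 5, 5, 8, 0]
Counts: [1, 1, 0, 0, 2, 3, 0, 1, 2, 0]

Sorted: [0, 1, 4, 4, 5, 5, 5, 7, 8, 8]


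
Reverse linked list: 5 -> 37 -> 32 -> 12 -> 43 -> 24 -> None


Step 1: curr=5, set curr.next=prev(None) | reversed so far: 5
Step 2: curr=37, set curr.next=prev(5) | reversed so far: 37 -> 5
Step 3: curr=32, set curr.next=prev(37) | reversed so far: 32 -> 37 -> 5
Step 4: curr=12, set curr.next=prev(32) | reversed so far: 12 -> 32 -> 37 -> 5
Step 5: curr=43, set curr.next=prev(12) | reversed so far: 43 -> 12 -> 32 -> 37 -> 5
Step 6: curr=24, set curr.next=prev(43) | reversed so far: 24 -> 43 -> 12 -> 32 -> 37 -> 5

24 -> 43 -> 12 -> 32 -> 37 -> 5 -> None


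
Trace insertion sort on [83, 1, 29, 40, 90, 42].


Initial: [83, 1, 29, 40, 90, 42]
Insert 1: [1, 83, 29, 40, 90, 42]
Insert 29: [1, 29, 83, 40, 90, 42]
Insert 40: [1, 29, 40, 83, 90, 42]
Insert 90: [1, 29, 40, 83, 90, 42]
Insert 42: [1, 29, 40, 42, 83, 90]

Sorted: [1, 29, 40, 42, 83, 90]


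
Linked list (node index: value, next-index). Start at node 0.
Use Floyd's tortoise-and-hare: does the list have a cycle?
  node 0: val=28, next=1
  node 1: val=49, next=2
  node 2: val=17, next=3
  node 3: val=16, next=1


Floyd's tortoise (slow, +1) and hare (fast, +2):
  init: slow=0, fast=0
  step 1: slow=1, fast=2
  step 2: slow=2, fast=1
  step 3: slow=3, fast=3
  slow == fast at node 3: cycle detected

Cycle: yes


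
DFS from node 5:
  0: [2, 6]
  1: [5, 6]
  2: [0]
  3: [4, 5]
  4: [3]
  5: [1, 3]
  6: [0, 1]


Visit 5, push [3, 1]
Visit 1, push [6]
Visit 6, push [0]
Visit 0, push [2]
Visit 2, push []
Visit 3, push [4]
Visit 4, push []

DFS order: [5, 1, 6, 0, 2, 3, 4]


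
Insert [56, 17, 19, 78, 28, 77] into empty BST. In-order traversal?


Insert 56: root
Insert 17: L from 56
Insert 19: L from 56 -> R from 17
Insert 78: R from 56
Insert 28: L from 56 -> R from 17 -> R from 19
Insert 77: R from 56 -> L from 78

In-order: [17, 19, 28, 56, 77, 78]


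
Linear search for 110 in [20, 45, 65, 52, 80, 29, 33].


i=0: 20!=110
i=1: 45!=110
i=2: 65!=110
i=3: 52!=110
i=4: 80!=110
i=5: 29!=110
i=6: 33!=110

Not found, 7 comps


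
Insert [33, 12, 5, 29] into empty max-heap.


Insert 33: [33]
Insert 12: [33, 12]
Insert 5: [33, 12, 5]
Insert 29: [33, 29, 5, 12]

Final heap: [33, 29, 5, 12]


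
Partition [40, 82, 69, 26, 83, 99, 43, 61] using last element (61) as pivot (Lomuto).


Pivot: 61
  40 <= 61: advance i (no swap)
  26 <= 61: swap -> [40, 26, 69, 82, 83, 99, 43, 61]
  43 <= 61: swap -> [40, 26, 43, 82, 83, 99, 69, 61]
Place pivot at 3: [40, 26, 43, 61, 83, 99, 69, 82]

Partitioned: [40, 26, 43, 61, 83, 99, 69, 82]


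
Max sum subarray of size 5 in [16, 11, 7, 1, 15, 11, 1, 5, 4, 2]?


[0:5]: 50
[1:6]: 45
[2:7]: 35
[3:8]: 33
[4:9]: 36
[5:10]: 23

Max: 50 at [0:5]


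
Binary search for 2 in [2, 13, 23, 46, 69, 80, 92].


Step 1: lo=0, hi=6, mid=3, val=46
Step 2: lo=0, hi=2, mid=1, val=13
Step 3: lo=0, hi=0, mid=0, val=2

Found at index 0


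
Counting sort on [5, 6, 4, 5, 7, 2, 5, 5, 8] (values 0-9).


Input: [5, 6, 4, 5, 7, 2, 5, 5, 8]
Counts: [0, 0, 1, 0, 1, 4, 1, 1, 1, 0]

Sorted: [2, 4, 5, 5, 5, 5, 6, 7, 8]


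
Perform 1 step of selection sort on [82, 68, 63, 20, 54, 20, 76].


Initial: [82, 68, 63, 20, 54, 20, 76]
Step 1: min=20 at 3
  Swap: [20, 68, 63, 82, 54, 20, 76]

After 1 step: [20, 68, 63, 82, 54, 20, 76]


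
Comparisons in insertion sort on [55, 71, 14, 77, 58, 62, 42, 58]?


Algorithm: insertion sort
Input: [55, 71, 14, 77, 58, 62, 42, 58]
Sorted: [14, 42, 55, 58, 58, 62, 71, 77]

20


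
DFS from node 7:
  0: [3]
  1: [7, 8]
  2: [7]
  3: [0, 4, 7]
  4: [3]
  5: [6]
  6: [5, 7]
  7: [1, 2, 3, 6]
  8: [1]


Visit 7, push [6, 3, 2, 1]
Visit 1, push [8]
Visit 8, push []
Visit 2, push []
Visit 3, push [4, 0]
Visit 0, push []
Visit 4, push []
Visit 6, push [5]
Visit 5, push []

DFS order: [7, 1, 8, 2, 3, 0, 4, 6, 5]


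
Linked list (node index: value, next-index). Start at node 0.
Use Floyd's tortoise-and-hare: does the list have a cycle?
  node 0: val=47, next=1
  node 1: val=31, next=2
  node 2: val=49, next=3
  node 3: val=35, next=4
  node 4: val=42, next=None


Floyd's tortoise (slow, +1) and hare (fast, +2):
  init: slow=0, fast=0
  step 1: slow=1, fast=2
  step 2: slow=2, fast=4
  step 3: fast -> None, no cycle

Cycle: no


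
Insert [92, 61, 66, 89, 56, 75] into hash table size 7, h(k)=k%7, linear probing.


Insert 92: h=1 -> slot 1
Insert 61: h=5 -> slot 5
Insert 66: h=3 -> slot 3
Insert 89: h=5, 1 probes -> slot 6
Insert 56: h=0 -> slot 0
Insert 75: h=5, 4 probes -> slot 2

Table: [56, 92, 75, 66, None, 61, 89]
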